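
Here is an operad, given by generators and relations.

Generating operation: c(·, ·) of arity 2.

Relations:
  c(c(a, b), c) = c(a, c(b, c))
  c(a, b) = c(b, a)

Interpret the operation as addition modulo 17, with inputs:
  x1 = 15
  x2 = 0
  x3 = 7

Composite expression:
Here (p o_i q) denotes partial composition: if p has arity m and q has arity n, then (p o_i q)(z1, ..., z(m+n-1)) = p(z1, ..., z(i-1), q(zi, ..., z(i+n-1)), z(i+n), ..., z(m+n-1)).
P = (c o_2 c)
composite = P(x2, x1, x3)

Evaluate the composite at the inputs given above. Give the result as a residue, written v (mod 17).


5 (mod 17)


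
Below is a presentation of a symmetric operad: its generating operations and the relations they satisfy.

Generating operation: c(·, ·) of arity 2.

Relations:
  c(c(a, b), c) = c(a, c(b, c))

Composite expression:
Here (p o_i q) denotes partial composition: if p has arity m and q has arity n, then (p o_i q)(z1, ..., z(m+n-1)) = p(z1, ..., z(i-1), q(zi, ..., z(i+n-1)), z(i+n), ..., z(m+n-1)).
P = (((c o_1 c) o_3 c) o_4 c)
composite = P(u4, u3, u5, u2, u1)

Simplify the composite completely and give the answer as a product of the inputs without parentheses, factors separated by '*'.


Under associativity of c, the answer is the u's in reading order.
c(u4, u3) linearizes to u4 * u3
c(u2, u1) linearizes to u2 * u1
c(u5, c(u2, u1)) linearizes to u5 * u2 * u1
c(c(u4, u3), c(u5, c(u2, u1))) linearizes to u4 * u3 * u5 * u2 * u1

u4 * u3 * u5 * u2 * u1


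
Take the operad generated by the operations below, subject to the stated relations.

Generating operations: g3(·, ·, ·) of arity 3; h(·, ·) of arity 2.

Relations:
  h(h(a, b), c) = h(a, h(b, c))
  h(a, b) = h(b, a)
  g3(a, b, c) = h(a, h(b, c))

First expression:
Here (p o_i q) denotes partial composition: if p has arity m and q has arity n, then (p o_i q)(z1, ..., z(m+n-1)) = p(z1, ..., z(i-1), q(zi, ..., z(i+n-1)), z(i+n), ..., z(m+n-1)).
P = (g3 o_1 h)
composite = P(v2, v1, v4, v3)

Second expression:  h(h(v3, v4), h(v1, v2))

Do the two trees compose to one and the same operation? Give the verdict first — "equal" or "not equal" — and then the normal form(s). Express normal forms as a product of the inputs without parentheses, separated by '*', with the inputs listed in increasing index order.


equal; both compose to v1 * v2 * v3 * v4


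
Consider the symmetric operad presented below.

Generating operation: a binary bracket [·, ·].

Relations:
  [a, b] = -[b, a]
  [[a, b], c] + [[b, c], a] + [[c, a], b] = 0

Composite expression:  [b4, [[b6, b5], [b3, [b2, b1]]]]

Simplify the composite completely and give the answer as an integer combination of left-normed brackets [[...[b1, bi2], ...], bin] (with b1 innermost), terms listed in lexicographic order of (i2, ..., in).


-[[[[[b1, b2], b3], b5], b6], b4] + [[[[[b1, b2], b3], b6], b5], b4]

Skip Jacobi rewriting: expand, keep b1-initial words, read off terms.
Composite bracket: [b4, [[b6, b5], [b3, [b2, b1]]]]
The bracket unfolds into 32 signed words via [a, b] = ab - ba (2^5 = 32).
Collect the words opening with b1:
  from b1b2b3b5b6b4, sign -1: term -[[[[[b1, b2], b3], b5], b6], b4]
  from b1b2b3b6b5b4, sign +1: term +[[[[[b1, b2], b3], b6], b5], b4]


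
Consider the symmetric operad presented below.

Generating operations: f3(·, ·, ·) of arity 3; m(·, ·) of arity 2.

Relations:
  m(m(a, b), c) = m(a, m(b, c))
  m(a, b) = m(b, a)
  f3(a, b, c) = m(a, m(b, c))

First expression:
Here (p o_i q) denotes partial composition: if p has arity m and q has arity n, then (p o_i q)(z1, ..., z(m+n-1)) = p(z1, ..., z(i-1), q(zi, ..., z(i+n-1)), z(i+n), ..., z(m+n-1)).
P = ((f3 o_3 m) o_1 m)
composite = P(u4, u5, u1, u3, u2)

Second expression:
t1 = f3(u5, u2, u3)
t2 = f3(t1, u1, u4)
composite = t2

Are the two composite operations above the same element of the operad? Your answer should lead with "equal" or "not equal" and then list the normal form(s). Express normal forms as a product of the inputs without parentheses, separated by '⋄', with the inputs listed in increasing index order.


In normal form, the first expression is u1 ⋄ u2 ⋄ u3 ⋄ u4 ⋄ u5
In normal form, the second expression is u1 ⋄ u2 ⋄ u3 ⋄ u4 ⋄ u5
Both agree, so they are equal.

equal: each reduces to u1 ⋄ u2 ⋄ u3 ⋄ u4 ⋄ u5


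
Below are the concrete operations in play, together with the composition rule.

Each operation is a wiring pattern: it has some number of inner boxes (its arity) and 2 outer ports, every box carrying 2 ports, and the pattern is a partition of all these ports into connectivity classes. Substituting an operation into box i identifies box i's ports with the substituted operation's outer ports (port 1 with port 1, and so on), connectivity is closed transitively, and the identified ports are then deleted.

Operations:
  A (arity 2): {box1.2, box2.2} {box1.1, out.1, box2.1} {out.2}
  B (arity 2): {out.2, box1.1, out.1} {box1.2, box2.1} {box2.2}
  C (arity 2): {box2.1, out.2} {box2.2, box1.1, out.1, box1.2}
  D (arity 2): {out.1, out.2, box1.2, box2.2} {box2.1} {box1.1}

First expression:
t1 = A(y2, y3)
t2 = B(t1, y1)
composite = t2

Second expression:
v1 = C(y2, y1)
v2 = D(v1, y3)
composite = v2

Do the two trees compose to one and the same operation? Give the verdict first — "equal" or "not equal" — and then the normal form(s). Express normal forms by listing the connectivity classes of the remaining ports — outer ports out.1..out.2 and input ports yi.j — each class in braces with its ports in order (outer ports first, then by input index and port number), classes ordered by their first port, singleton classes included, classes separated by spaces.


not equal; first: {out.1, out.2, y2.1, y3.1} {y1.1} {y1.2} {y2.2, y3.2}; second: {out.1, out.2, y1.1, y3.2} {y1.2, y2.1, y2.2} {y3.1}

The first expression reduces to {out.1, out.2, y2.1, y3.1} {y1.1} {y1.2} {y2.2, y3.2}
The second expression reduces to {out.1, out.2, y1.1, y3.2} {y1.2, y2.1, y2.2} {y3.1}
The normal forms differ: not equal.


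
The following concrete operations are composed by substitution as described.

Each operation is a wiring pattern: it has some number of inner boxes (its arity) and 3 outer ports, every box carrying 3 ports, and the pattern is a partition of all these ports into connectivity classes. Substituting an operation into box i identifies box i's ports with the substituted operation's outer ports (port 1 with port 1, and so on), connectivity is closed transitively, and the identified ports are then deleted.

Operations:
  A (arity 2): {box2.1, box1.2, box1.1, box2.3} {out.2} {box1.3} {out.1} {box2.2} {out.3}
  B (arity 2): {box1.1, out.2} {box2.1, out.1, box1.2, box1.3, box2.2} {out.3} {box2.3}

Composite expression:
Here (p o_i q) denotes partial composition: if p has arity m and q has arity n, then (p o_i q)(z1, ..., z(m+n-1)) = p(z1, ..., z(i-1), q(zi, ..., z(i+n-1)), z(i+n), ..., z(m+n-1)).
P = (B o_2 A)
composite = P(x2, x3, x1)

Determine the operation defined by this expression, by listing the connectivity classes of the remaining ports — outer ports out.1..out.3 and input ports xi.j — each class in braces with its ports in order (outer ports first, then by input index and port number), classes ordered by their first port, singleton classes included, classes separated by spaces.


{out.1, x2.2, x2.3} {out.2, x2.1} {out.3} {x1.1, x1.3, x3.1, x3.2} {x1.2} {x3.3}

Connectivity passes through glued B-boundaries; trace each wire chain.
after A, the pattern on (x3, x1) reads {out.1} {out.2} {out.3} {x1.1, x1.3, x3.1, x3.2} {x1.2} {x3.3} (out.j = its outer ports)
after B, the pattern on (x2, x3, x1) reads {out.1, x2.2, x2.3} {out.2, x2.1} {out.3} {x1.1, x1.3, x3.1, x3.2} {x1.2} {x3.3} (out.j = its outer ports)


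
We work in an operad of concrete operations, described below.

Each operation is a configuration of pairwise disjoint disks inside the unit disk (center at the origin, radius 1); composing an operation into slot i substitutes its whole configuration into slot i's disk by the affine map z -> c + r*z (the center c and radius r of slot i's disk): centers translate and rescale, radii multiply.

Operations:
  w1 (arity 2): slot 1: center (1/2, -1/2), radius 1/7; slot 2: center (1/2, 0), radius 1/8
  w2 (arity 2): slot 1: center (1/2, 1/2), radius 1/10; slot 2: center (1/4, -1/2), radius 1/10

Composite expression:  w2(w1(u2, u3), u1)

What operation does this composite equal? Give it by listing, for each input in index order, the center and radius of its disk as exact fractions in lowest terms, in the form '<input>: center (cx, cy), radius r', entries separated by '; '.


u1: center (1/4, -1/2), radius 1/10; u2: center (11/20, 9/20), radius 1/70; u3: center (11/20, 1/2), radius 1/80

Nesting under w2 composes maps z -> c + r*z down each u-path.
u2: after 2 affine steps, its disk has center (11/20, 9/20), radius 1/70
u3: after 2 affine steps, its disk has center (11/20, 1/2), radius 1/80
u1: after 1 affine step, its disk has center (1/4, -1/2), radius 1/10


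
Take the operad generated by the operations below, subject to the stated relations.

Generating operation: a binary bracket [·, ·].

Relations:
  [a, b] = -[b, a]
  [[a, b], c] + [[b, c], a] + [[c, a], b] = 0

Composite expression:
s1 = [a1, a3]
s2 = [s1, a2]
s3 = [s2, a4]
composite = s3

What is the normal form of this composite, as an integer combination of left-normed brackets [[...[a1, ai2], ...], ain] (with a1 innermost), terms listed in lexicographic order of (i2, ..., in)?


[[[a1, a3], a2], a4]

In the tensor algebra, words opening a1 carry the a1-anchored form.
Composite bracket: [[[a1, a3], a2], a4]
The bracket unfolds into 8 signed words via [a, b] = ab - ba (2^3 = 8).
The a1-initial words carry the normal form:
  the word a1a3a2a4 carries sign +1 and contributes +[[[a1, a3], a2], a4]


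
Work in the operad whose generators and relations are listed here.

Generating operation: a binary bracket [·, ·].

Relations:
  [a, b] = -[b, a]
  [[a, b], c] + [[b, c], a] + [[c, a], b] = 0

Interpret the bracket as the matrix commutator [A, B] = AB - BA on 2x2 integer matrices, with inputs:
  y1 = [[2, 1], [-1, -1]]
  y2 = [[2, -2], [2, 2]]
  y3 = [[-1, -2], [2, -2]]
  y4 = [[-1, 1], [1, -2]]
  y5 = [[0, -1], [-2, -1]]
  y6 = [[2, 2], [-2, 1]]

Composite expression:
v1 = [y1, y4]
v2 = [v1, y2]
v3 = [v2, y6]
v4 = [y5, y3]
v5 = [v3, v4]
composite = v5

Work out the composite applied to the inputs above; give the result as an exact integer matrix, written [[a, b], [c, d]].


[[8, -160], [544, -8]]


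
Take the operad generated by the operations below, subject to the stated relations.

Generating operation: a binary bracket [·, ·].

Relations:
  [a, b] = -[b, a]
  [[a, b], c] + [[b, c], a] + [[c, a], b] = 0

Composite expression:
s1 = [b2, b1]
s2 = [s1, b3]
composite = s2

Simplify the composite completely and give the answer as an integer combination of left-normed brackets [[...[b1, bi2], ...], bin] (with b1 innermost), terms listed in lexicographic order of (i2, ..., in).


-[[b1, b2], b3]

A multilinear Lie element is pinned by b1-initial words (b1 innermost).
Composite bracket: [[b2, b1], b3]
The bracket unfolds into 4 signed words via [a, b] = ab - ba (2^2 = 4).
Only words starting with b1 matter:
  from b1b2b3, sign -1: term -[[b1, b2], b3]


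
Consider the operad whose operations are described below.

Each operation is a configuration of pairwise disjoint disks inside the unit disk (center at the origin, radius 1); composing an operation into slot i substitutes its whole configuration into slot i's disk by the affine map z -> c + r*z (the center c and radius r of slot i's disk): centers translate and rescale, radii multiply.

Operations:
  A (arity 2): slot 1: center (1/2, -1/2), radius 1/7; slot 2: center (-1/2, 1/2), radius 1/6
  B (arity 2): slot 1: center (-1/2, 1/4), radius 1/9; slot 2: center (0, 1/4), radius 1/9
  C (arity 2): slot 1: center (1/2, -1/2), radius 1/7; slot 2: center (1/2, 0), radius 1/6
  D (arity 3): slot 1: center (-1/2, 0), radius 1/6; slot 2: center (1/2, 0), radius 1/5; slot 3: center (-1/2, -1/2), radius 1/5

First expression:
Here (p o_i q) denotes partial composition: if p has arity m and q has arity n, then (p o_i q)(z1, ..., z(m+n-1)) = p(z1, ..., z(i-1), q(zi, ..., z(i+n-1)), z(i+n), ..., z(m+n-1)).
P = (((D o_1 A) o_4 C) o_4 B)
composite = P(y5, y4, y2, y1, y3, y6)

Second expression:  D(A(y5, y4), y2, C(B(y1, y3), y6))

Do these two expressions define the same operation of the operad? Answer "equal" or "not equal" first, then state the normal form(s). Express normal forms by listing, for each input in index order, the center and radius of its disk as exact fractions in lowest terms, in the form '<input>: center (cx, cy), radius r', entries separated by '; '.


equal — both sides give y1: center (-29/70, -83/140), radius 1/315; y2: center (1/2, 0), radius 1/5; y3: center (-2/5, -83/140), radius 1/315; y4: center (-7/12, 1/12), radius 1/36; y5: center (-5/12, -1/12), radius 1/42; y6: center (-2/5, -1/2), radius 1/30

In normal form, the first expression is y1: center (-29/70, -83/140), radius 1/315; y2: center (1/2, 0), radius 1/5; y3: center (-2/5, -83/140), radius 1/315; y4: center (-7/12, 1/12), radius 1/36; y5: center (-5/12, -1/12), radius 1/42; y6: center (-2/5, -1/2), radius 1/30
In normal form, the second expression is y1: center (-29/70, -83/140), radius 1/315; y2: center (1/2, 0), radius 1/5; y3: center (-2/5, -83/140), radius 1/315; y4: center (-7/12, 1/12), radius 1/36; y5: center (-5/12, -1/12), radius 1/42; y6: center (-2/5, -1/2), radius 1/30
One common form — equal.


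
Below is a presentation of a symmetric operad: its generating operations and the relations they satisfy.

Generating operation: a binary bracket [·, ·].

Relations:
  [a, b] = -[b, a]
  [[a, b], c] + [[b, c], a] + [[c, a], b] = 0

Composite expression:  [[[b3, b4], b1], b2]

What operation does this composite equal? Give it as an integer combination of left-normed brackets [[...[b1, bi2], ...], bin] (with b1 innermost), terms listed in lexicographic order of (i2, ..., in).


-[[[b1, b3], b4], b2] + [[[b1, b4], b3], b2]

In the tensor algebra, words opening b1 carry the b1-anchored form.
Composite bracket: [[[b3, b4], b1], b2]
The bracket unfolds into 8 signed words via [a, b] = ab - ba (2^3 = 8).
Only words starting with b1 matter:
  from b1b3b4b2, sign -1: term -[[[b1, b3], b4], b2]
  from b1b4b3b2, sign +1: term +[[[b1, b4], b3], b2]


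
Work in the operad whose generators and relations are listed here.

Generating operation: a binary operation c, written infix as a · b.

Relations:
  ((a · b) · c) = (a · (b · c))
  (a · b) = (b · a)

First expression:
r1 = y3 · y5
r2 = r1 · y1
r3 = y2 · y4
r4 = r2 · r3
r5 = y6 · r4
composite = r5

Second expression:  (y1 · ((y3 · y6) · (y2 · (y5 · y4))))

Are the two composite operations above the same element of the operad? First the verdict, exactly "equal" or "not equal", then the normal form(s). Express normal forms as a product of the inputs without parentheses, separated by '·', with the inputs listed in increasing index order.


equal — both sides give y1 · y2 · y3 · y4 · y5 · y6

The first composite normalizes to y1 · y2 · y3 · y4 · y5 · y6
The second composite normalizes to y1 · y2 · y3 · y4 · y5 · y6
Both agree, so they are equal.


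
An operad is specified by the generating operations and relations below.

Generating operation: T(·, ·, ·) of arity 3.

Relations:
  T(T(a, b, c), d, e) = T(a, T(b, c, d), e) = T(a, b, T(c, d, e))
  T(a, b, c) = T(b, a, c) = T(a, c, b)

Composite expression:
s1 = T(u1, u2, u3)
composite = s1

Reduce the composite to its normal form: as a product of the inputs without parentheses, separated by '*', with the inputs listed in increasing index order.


Shape and order are irrelevant to T; the u-input set decides.
T(u1, u2, u3) spells out as u1 * u2 * u3
the factors in increasing index order: u1 * u2 * u3

u1 * u2 * u3


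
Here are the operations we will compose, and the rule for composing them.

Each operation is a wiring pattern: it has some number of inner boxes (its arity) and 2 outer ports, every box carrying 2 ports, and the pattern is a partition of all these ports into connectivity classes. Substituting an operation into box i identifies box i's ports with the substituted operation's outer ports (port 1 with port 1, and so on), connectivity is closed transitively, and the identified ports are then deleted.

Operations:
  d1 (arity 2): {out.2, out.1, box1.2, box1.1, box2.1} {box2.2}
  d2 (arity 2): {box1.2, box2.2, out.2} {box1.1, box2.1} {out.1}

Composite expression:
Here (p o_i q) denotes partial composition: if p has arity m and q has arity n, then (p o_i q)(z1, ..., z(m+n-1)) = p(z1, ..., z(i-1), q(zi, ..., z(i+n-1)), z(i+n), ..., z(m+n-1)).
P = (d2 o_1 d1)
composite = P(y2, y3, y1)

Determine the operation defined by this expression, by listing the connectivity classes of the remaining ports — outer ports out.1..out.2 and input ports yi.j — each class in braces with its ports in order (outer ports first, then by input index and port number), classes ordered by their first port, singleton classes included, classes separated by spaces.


Substituting into d2 glues patterns; closure does the rest.
composing d1 on (y2, y3), with out.j its own outer ports: {out.1, out.2, y2.1, y2.2, y3.1} {y3.2}
composing d2 on (y2, y3, y1), with out.j its own outer ports: {out.1} {out.2, y1.1, y1.2, y2.1, y2.2, y3.1} {y3.2}

{out.1} {out.2, y1.1, y1.2, y2.1, y2.2, y3.1} {y3.2}


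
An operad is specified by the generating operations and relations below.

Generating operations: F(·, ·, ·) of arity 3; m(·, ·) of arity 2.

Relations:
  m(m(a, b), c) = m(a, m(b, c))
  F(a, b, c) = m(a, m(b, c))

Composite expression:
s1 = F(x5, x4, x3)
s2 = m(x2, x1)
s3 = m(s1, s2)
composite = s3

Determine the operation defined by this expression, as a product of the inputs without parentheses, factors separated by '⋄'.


Every regrouping of m is equal, so read the x-inputs in written order.
F(x5, x4, x3) spells out as x5 ⋄ x4 ⋄ x3
m(x2, x1) spells out as x2 ⋄ x1
m(F(x5, x4, x3), m(x2, x1)) spells out as x5 ⋄ x4 ⋄ x3 ⋄ x2 ⋄ x1

x5 ⋄ x4 ⋄ x3 ⋄ x2 ⋄ x1


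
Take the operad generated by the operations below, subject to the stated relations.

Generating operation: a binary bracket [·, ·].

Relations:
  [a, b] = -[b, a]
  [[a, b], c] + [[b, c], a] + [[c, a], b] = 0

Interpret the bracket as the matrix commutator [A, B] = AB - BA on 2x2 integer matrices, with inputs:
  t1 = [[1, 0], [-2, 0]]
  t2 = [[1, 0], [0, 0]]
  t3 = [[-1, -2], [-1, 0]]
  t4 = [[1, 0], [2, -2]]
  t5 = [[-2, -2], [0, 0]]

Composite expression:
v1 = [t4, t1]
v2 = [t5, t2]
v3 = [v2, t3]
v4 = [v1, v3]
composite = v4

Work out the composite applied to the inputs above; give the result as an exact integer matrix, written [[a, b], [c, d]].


[t4, t1] = [[0, 0], [8, 0]]
[t5, t2] = [[0, 2], [0, 0]]
[[t5, t2], t3] = [[-2, 2], [0, 2]]
[[t4, t1], [[t5, t2], t3]] = [[-16, 0], [-32, 16]]

[[-16, 0], [-32, 16]]


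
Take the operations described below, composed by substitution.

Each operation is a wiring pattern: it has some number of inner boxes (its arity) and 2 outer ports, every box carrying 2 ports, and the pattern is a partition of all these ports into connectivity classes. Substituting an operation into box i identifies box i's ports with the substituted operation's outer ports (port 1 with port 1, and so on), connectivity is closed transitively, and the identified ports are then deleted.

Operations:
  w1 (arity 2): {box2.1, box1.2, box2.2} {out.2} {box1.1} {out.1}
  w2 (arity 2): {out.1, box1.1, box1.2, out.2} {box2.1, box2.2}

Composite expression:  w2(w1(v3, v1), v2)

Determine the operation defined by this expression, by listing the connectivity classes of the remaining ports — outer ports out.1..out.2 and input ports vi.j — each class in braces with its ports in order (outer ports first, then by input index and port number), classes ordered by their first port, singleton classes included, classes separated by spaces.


{out.1, out.2} {v1.1, v1.2, v3.2} {v2.1, v2.2} {v3.1}

Reachability decides: close wires over w2-identified ports.
the subtree at w1 composes to {out.1} {out.2} {v1.1, v1.2, v3.2} {v3.1} on (v3, v1); out.j = own outer ports
the subtree at w2 composes to {out.1, out.2} {v1.1, v1.2, v3.2} {v2.1, v2.2} {v3.1} on (v3, v1, v2); out.j = own outer ports


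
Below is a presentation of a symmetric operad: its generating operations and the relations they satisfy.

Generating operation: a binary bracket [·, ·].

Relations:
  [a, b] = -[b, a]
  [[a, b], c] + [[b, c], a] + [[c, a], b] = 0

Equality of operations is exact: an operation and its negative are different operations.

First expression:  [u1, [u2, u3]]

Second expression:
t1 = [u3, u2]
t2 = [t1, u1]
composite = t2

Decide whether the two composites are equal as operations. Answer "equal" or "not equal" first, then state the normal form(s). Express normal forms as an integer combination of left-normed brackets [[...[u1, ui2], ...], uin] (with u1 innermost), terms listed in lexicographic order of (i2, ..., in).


equal: each reduces to [[u1, u2], u3] - [[u1, u3], u2]

Reducing the first expression gives [[u1, u2], u3] - [[u1, u3], u2]
Reducing the second expression gives [[u1, u2], u3] - [[u1, u3], u2]
Identical normal forms: equal.


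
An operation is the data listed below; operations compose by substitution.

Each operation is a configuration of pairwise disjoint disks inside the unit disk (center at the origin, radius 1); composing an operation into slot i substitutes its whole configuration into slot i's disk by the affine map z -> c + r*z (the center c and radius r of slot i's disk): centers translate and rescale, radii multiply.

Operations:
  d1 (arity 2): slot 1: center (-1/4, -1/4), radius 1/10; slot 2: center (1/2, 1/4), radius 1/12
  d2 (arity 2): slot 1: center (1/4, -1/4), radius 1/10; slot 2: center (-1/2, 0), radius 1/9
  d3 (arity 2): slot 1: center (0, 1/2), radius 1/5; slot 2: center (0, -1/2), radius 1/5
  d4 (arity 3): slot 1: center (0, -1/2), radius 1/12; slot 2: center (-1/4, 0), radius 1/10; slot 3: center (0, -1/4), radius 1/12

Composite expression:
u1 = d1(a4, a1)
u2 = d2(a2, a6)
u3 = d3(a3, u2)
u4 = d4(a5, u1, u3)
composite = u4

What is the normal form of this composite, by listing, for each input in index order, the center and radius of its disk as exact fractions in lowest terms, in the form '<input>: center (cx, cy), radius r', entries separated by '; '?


a1: center (-1/5, 1/40), radius 1/120; a2: center (1/240, -71/240), radius 1/600; a3: center (0, -5/24), radius 1/60; a4: center (-11/40, -1/40), radius 1/100; a5: center (0, -1/2), radius 1/12; a6: center (-1/120, -7/24), radius 1/540

Below d4, radii multiply path by path; the a-disk centers shift.
input a5: composing its 1 substitution step yields center (0, -1/2), radius 1/12
input a4: composing its 2 substitution steps yields center (-11/40, -1/40), radius 1/100
input a1: composing its 2 substitution steps yields center (-1/5, 1/40), radius 1/120
input a3: composing its 2 substitution steps yields center (0, -5/24), radius 1/60
input a2: composing its 3 substitution steps yields center (1/240, -71/240), radius 1/600
input a6: composing its 3 substitution steps yields center (-1/120, -7/24), radius 1/540


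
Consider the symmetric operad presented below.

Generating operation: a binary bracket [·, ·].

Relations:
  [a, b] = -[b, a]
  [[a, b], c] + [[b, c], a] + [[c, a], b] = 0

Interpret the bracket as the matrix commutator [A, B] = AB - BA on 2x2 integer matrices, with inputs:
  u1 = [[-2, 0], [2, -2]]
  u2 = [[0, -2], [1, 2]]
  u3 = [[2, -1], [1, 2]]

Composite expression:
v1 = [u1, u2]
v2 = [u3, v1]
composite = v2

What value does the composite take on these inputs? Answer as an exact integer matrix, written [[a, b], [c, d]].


[[4, 8], [8, -4]]

[u1, u2] = [[4, 0], [-4, -4]]
[u3, [u1, u2]] = [[4, 8], [8, -4]]


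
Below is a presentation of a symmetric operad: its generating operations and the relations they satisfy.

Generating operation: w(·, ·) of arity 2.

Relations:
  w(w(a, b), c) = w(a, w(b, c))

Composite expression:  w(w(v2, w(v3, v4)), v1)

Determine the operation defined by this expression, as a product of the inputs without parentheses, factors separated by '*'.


v2 * v3 * v4 * v1


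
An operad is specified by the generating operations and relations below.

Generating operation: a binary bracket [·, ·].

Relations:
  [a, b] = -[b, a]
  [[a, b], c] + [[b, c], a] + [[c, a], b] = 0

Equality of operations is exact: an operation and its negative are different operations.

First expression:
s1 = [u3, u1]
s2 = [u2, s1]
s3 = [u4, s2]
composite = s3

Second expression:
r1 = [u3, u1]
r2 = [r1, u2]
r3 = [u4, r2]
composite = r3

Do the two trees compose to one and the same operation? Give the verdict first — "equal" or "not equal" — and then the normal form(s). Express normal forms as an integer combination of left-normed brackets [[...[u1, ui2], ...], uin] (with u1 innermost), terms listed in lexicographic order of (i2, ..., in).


not equal; first: -[[[u1, u3], u2], u4]; second: [[[u1, u3], u2], u4]

The first composite normalizes to -[[[u1, u3], u2], u4]
The second composite normalizes to [[[u1, u3], u2], u4]
Distinct normal forms: not equal.


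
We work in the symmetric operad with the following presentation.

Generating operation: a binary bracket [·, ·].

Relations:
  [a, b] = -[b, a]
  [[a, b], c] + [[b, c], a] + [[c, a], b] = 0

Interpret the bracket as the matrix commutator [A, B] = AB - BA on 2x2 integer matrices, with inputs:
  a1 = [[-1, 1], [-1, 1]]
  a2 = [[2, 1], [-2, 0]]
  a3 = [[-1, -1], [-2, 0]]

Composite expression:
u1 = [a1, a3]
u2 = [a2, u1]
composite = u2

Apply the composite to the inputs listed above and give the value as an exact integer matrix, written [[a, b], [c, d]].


[[3, 12], [18, -3]]

[a1, a3] = [[-3, 3], [-3, 3]]
[a2, [a1, a3]] = [[3, 12], [18, -3]]


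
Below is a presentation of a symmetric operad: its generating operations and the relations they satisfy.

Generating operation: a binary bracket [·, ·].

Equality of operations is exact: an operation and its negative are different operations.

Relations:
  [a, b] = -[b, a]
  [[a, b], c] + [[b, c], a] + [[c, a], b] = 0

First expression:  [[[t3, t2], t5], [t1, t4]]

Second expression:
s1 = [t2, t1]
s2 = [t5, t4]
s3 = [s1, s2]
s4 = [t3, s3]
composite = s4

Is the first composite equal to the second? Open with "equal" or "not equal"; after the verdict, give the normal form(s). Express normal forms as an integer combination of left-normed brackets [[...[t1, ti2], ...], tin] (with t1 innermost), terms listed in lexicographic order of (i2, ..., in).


Reducing the first expression gives [[[[t1, t4], t2], t3], t5] - [[[[t1, t4], t3], t2], t5] - [[[[t1, t4], t5], t2], t3] + [[[[t1, t4], t5], t3], t2]
Reducing the second expression gives -[[[[t1, t2], t4], t5], t3] + [[[[t1, t2], t5], t4], t3]
No match — not equal.

not equal — first [[[[t1, t4], t2], t3], t5] - [[[[t1, t4], t3], t2], t5] - [[[[t1, t4], t5], t2], t3] + [[[[t1, t4], t5], t3], t2], second -[[[[t1, t2], t4], t5], t3] + [[[[t1, t2], t5], t4], t3]


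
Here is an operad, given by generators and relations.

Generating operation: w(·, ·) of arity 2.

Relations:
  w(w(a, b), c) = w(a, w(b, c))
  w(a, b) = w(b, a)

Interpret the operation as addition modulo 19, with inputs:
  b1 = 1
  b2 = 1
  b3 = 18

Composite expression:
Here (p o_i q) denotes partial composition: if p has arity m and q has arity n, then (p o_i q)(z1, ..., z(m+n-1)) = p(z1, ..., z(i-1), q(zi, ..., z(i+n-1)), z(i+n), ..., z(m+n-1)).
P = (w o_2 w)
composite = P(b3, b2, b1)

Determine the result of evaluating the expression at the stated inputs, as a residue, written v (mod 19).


1 (mod 19)

w(b2, b1) = 2
w(b3, w(b2, b1)) = 1


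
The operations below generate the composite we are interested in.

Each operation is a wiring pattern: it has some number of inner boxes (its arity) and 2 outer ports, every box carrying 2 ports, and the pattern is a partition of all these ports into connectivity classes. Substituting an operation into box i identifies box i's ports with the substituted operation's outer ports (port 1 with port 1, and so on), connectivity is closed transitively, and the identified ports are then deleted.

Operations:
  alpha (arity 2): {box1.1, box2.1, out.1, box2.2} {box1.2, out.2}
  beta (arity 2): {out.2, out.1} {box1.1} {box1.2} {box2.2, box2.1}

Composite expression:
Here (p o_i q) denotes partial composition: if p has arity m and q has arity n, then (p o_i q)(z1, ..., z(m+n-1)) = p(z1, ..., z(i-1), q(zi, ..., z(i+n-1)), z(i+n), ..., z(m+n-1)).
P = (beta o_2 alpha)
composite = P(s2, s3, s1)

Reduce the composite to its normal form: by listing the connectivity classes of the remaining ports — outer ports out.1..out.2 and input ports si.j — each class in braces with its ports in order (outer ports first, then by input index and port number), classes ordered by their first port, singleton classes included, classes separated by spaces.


{out.1, out.2} {s1.1, s1.2, s3.1, s3.2} {s2.1} {s2.2}

After gluing at beta, chains via deleted ports link the s-ports.
alpha over (s3, s1) gives {out.1, s1.1, s1.2, s3.1} {out.2, s3.2}, out.j being that stage's outer ports
beta over (s2, s3, s1) gives {out.1, out.2} {s1.1, s1.2, s3.1, s3.2} {s2.1} {s2.2}, out.j being that stage's outer ports


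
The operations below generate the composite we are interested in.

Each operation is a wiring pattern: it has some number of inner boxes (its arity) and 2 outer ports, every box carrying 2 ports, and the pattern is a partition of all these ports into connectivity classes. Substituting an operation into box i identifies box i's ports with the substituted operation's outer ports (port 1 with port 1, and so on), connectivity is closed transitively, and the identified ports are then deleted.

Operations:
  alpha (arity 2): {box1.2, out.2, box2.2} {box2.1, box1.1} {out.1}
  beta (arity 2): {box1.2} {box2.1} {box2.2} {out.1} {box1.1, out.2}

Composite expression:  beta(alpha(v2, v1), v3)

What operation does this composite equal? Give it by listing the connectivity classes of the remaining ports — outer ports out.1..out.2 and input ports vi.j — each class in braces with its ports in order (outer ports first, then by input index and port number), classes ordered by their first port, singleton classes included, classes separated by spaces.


Treat the ports identified at beta as solder joints: merge, then drop.
after alpha, the pattern on (v2, v1) reads {out.1} {out.2, v1.2, v2.2} {v1.1, v2.1} (out.j = its outer ports)
after beta, the pattern on (v2, v1, v3) reads {out.1} {out.2} {v1.1, v2.1} {v1.2, v2.2} {v3.1} {v3.2} (out.j = its outer ports)

{out.1} {out.2} {v1.1, v2.1} {v1.2, v2.2} {v3.1} {v3.2}


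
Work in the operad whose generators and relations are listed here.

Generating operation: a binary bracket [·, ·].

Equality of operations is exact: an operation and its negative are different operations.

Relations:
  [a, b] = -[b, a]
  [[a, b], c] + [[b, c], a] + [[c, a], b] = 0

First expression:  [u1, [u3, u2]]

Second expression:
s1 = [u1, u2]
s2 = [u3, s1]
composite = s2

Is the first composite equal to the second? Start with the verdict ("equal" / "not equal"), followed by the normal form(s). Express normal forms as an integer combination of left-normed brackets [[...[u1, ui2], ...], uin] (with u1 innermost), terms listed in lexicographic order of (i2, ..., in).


Normal form of the first expression: -[[u1, u2], u3] + [[u1, u3], u2]
Normal form of the second expression: -[[u1, u2], u3]
Distinct normal forms: not equal.

not equal: they reduce to -[[u1, u2], u3] + [[u1, u3], u2] and -[[u1, u2], u3]


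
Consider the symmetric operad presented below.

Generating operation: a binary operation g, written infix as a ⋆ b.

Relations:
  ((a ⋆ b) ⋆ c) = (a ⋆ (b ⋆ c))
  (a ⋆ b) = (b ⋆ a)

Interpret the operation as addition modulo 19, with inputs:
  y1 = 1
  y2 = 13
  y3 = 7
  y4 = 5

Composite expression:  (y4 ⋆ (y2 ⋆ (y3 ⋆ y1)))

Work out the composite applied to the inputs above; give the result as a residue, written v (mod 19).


7 (mod 19)

(y3 ⋆ y1) = 8
(y2 ⋆ (y3 ⋆ y1)) = 2
(y4 ⋆ (y2 ⋆ (y3 ⋆ y1))) = 7


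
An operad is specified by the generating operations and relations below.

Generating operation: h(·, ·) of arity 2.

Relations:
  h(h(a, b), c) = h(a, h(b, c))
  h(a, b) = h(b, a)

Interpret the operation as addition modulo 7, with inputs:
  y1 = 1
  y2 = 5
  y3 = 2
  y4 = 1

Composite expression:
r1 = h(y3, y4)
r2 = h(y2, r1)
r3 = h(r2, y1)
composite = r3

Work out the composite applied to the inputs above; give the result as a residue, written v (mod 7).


2 (mod 7)

h(y3, y4) = 3
h(y2, h(y3, y4)) = 1
h(h(y2, h(y3, y4)), y1) = 2


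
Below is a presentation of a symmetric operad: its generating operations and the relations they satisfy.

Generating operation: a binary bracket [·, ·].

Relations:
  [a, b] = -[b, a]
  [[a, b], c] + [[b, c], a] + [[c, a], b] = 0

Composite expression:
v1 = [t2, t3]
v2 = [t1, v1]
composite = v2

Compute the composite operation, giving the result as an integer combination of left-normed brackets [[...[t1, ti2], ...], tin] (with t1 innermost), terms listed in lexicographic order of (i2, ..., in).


[[t1, t2], t3] - [[t1, t3], t2]


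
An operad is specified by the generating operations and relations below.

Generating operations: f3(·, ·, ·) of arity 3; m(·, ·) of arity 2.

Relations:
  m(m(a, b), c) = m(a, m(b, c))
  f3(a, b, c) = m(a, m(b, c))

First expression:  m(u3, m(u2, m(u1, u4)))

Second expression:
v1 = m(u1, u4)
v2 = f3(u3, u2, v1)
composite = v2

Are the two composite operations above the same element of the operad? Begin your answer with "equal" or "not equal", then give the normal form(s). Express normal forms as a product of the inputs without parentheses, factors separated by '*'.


In normal form, the first expression is u3 * u2 * u1 * u4
In normal form, the second expression is u3 * u2 * u1 * u4
Both agree, so they are equal.

equal; both compose to u3 * u2 * u1 * u4


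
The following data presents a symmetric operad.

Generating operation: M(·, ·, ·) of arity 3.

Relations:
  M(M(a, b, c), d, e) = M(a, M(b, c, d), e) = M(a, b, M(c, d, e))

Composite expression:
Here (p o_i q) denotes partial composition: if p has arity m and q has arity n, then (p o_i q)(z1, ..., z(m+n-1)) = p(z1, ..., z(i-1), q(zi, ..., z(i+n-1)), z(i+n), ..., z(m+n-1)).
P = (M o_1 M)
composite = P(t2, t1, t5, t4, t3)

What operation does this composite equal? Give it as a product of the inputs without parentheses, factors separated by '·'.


t2 · t1 · t5 · t4 · t3


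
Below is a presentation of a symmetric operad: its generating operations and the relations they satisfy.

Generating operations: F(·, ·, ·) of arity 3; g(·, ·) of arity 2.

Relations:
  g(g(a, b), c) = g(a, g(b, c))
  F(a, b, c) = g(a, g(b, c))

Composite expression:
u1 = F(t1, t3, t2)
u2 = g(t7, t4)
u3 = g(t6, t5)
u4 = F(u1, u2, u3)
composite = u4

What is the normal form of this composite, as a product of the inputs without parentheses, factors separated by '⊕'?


t1 ⊕ t3 ⊕ t2 ⊕ t7 ⊕ t4 ⊕ t6 ⊕ t5

The F-tree's shape is irrelevant; the t-reading-order decides.
F(t1, t3, t2) collapses to t1 ⊕ t3 ⊕ t2
g(t7, t4) collapses to t7 ⊕ t4
g(t6, t5) collapses to t6 ⊕ t5
F(F(t1, t3, t2), g(t7, t4), g(t6, t5)) collapses to t1 ⊕ t3 ⊕ t2 ⊕ t7 ⊕ t4 ⊕ t6 ⊕ t5


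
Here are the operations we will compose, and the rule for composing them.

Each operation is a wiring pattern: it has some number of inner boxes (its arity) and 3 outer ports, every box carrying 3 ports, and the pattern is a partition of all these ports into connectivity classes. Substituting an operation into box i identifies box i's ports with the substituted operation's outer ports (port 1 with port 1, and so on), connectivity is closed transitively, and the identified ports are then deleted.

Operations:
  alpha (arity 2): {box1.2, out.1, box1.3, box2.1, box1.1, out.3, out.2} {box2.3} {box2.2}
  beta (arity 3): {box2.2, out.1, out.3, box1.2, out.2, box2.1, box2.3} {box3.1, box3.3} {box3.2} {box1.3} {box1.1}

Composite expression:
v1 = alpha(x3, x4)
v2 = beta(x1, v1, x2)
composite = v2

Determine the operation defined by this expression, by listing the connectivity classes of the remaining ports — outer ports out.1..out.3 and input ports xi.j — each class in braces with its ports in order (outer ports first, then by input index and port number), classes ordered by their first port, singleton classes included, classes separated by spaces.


{out.1, out.2, out.3, x1.2, x3.1, x3.2, x3.3, x4.1} {x1.1} {x1.3} {x2.1, x2.3} {x2.2} {x4.2} {x4.3}


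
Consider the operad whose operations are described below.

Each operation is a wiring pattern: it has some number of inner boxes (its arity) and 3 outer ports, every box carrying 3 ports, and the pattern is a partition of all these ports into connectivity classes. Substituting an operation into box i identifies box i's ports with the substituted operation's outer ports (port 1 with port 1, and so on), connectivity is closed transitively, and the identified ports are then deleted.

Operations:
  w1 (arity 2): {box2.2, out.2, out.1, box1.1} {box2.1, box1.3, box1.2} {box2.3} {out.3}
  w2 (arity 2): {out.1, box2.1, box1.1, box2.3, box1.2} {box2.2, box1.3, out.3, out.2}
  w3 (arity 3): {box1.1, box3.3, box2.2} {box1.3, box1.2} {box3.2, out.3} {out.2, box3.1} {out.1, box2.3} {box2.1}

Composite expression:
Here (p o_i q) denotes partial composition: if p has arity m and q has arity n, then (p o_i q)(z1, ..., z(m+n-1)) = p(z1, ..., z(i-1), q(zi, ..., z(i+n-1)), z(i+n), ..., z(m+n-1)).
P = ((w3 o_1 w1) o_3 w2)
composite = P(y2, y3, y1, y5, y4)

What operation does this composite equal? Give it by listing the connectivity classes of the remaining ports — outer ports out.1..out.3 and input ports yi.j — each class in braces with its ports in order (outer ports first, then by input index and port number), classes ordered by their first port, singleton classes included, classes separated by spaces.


{out.1, y1.3, y2.1, y3.2, y4.3, y5.2} {out.2, y4.1} {out.3, y4.2} {y1.1, y1.2, y5.1, y5.3} {y2.2, y2.3, y3.1} {y3.3}


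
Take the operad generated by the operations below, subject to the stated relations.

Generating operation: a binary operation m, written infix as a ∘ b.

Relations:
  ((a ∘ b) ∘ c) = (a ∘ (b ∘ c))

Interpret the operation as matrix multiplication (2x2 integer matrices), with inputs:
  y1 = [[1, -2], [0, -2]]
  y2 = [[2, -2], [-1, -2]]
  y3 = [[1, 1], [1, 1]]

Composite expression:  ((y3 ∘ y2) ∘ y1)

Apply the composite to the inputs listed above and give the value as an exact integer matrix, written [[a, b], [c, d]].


(y3 ∘ y2) = [[1, -4], [1, -4]]
((y3 ∘ y2) ∘ y1) = [[1, 6], [1, 6]]

[[1, 6], [1, 6]]


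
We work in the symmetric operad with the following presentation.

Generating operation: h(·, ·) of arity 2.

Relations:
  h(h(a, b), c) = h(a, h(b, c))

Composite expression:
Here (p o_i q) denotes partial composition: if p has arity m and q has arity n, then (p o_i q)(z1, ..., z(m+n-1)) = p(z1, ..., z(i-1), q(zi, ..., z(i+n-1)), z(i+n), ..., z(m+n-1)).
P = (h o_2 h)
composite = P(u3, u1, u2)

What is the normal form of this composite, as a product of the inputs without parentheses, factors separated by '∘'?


Associativity of h dissolves the nesting; only the u-input order survives.
h(u1, u2) unparenthesizes to u1 ∘ u2
h(u3, h(u1, u2)) unparenthesizes to u3 ∘ u1 ∘ u2

u3 ∘ u1 ∘ u2


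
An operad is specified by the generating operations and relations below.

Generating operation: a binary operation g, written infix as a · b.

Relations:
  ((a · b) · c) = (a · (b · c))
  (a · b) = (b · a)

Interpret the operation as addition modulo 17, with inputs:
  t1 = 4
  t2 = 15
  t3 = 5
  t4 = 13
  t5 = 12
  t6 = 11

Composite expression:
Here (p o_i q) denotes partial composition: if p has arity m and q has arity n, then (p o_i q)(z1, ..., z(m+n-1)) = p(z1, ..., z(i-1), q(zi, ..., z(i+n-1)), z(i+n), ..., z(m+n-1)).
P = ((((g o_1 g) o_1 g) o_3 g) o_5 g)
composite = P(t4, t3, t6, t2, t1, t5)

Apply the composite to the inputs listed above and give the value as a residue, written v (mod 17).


(t4 · t3) = 1
(t6 · t2) = 9
((t4 · t3) · (t6 · t2)) = 10
(t1 · t5) = 16
(((t4 · t3) · (t6 · t2)) · (t1 · t5)) = 9

9 (mod 17)
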